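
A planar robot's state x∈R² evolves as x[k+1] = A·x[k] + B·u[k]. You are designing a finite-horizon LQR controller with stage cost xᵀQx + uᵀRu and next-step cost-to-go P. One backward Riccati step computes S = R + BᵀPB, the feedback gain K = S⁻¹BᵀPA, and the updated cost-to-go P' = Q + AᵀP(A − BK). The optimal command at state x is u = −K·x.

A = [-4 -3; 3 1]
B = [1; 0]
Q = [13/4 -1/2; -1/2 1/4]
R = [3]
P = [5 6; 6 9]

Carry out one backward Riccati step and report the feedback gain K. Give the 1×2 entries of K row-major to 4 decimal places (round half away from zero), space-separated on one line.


BᵀP = [5.0000 6.0000]
S = R + BᵀPB = [3] + [5.0000] = [8.0000]
BᵀPA = [-2.0000 -9.0000]
K = S⁻¹·BᵀPA = [-0.2500 -1.1250]
A−BK = [-3.7500 -1.8750; 3.0000 1.0000]
AᵀP(A−BK) = [16.5000 6.7500; 6.7500 7.8750]
P' = Q + AᵀP(A−BK) = [19.7500 6.2500; 6.2500 8.1250]
tr(P') = 27.8750

-0.2500 -1.1250


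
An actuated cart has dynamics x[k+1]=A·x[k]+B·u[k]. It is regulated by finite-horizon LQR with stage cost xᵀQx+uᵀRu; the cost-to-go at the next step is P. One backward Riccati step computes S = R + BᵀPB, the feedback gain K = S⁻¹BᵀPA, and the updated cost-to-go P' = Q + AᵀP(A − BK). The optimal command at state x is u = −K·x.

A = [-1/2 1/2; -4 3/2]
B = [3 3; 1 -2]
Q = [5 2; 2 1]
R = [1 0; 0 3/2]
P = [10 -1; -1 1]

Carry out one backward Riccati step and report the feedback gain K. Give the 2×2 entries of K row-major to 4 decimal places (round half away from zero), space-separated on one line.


BᵀP = [29.0000 -2.0000; 32.0000 -5.0000]
S = R + BᵀPB = [1 0; 0 3/2] + [85.0000 91.0000; 91.0000 106.0000] = [86.0000 91.0000; 91.0000 107.5000]
BᵀPA = [-6.5000 11.5000; 4.0000 8.5000]
K = S⁻¹·BᵀPA = [-1.1024 0.4800; 0.9704 -0.3273]
A−BK = [-0.1040 0.0418; -0.9567 0.3654]
AᵀP(A−BK) = [3.4524 -1.3207; -1.3207 0.5115]
P' = Q + AᵀP(A−BK) = [8.4524 0.6793; 0.6793 1.5115]
tr(P') = 9.9640

-1.1024 0.4800 0.9704 -0.3273


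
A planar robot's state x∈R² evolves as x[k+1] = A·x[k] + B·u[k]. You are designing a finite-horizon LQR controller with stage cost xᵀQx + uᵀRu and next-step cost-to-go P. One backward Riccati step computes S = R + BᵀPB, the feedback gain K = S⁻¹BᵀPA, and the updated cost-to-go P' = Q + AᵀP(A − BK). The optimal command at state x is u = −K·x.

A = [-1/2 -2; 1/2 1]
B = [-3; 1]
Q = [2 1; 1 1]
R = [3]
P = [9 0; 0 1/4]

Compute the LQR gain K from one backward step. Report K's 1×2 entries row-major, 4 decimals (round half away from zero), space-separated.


0.1617 0.6439

BᵀP = [-27.0000 0.2500]
S = R + BᵀPB = [3] + [81.2500] = [84.2500]
BᵀPA = [13.6250 54.2500]
K = S⁻¹·BᵀPA = [0.1617 0.6439]
A−BK = [-0.0148 -0.0682; 0.3383 0.3561]
AᵀP(A−BK) = [0.1091 0.3516; 0.3516 1.3175]
P' = Q + AᵀP(A−BK) = [2.1091 1.3516; 1.3516 2.3175]
tr(P') = 4.4266


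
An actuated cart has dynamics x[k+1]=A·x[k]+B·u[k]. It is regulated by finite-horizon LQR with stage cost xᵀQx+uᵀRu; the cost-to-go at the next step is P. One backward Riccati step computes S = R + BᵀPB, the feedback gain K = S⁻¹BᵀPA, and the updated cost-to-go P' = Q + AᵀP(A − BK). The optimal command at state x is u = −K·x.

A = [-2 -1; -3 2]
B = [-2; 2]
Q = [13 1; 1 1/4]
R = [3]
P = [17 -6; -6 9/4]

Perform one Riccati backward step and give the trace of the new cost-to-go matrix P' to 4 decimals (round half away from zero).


BᵀP = [-46.0000 16.5000]
S = R + BᵀPB = [3] + [125.0000] = [128.0000]
BᵀPA = [42.5000 79.0000]
K = S⁻¹·BᵀPA = [0.3320 0.6172]
A−BK = [-1.3359 0.2344; -3.6641 0.7656]
AᵀP(A−BK) = [2.1387 0.2695; 0.2695 1.2422]
P' = Q + AᵀP(A−BK) = [15.1387 1.2695; 1.2695 1.4922]
tr(P') = 16.6309

16.6309


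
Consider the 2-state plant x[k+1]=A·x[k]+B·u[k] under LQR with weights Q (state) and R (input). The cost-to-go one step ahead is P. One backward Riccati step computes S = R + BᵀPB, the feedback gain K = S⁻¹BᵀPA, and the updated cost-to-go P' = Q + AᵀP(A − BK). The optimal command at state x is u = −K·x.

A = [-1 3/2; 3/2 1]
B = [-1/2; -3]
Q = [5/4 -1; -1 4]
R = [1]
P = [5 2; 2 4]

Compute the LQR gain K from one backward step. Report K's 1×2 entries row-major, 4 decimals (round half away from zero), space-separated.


BᵀP = [-8.5000 -13.0000]
S = R + BᵀPB = [1] + [43.2500] = [44.2500]
BᵀPA = [-11.0000 -25.7500]
K = S⁻¹·BᵀPA = [-0.2486 -0.5819]
A−BK = [-1.1243 1.2090; 0.7542 -0.7458]
AᵀP(A−BK) = [5.2655 -5.4011; -5.4011 6.2655]
P' = Q + AᵀP(A−BK) = [6.5155 -6.4011; -6.4011 10.2655]
tr(P') = 16.7811

-0.2486 -0.5819


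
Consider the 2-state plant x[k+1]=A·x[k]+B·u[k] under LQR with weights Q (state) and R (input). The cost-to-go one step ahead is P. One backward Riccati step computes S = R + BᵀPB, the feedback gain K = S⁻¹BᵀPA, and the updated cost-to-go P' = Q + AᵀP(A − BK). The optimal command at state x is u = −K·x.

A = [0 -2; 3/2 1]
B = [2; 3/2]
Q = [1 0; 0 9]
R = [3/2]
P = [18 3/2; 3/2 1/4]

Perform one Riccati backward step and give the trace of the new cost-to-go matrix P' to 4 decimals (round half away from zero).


BᵀP = [38.2500 3.3750]
S = R + BᵀPB = [3/2] + [81.5625] = [83.0625]
BᵀPA = [5.0625 -73.1250]
K = S⁻¹·BᵀPA = [0.0609 -0.8804]
A−BK = [-0.1219 -0.2393; 1.4086 2.3205]
AᵀP(A−BK) = [0.2540 0.3318; 0.3318 1.8736]
P' = Q + AᵀP(A−BK) = [1.2540 0.3318; 0.3318 10.8736]
tr(P') = 12.1275

12.1275


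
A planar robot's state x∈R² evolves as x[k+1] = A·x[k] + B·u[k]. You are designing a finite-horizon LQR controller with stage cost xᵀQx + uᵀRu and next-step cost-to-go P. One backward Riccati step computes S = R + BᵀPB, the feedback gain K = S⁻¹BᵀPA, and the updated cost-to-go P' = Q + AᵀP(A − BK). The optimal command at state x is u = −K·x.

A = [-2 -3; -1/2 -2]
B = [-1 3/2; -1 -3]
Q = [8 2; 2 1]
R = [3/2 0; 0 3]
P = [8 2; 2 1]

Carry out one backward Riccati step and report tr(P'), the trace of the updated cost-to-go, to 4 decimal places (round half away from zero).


21.9674

BᵀP = [-10.0000 -3.0000; 6.0000 0.0000]
S = R + BᵀPB = [3/2 0; 0 3] + [13.0000 -6.0000; -6.0000 9.0000] = [14.5000 -6.0000; -6.0000 12.0000]
BᵀPA = [21.5000 36.0000; -12.0000 -18.0000]
K = S⁻¹·BᵀPA = [1.3478 2.3478; -0.3261 -0.3261]
A−BK = [-0.1630 -0.1630; -0.1304 -0.6304]
AᵀP(A−BK) = [3.3587 5.6087; 5.6087 9.6087]
P' = Q + AᵀP(A−BK) = [11.3587 7.6087; 7.6087 10.6087]
tr(P') = 21.9674


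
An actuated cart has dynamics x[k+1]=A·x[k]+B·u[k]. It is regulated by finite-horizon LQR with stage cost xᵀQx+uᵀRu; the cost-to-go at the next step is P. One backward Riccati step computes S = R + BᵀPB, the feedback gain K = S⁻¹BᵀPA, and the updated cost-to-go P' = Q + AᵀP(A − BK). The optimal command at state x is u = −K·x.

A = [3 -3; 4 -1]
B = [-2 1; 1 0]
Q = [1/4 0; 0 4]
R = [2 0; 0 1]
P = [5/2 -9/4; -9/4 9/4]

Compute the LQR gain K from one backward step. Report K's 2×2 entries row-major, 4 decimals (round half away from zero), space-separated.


BᵀP = [-7.2500 6.7500; 2.5000 -2.2500]
S = R + BᵀPB = [2 0; 0 1] + [21.2500 -7.2500; -7.2500 2.5000] = [23.2500 -7.2500; -7.2500 3.5000]
BᵀPA = [5.2500 15.0000; -1.5000 -5.2500]
K = S⁻¹·BᵀPA = [0.2603 0.5011; 0.1106 -0.4620]
A−BK = [3.4100 -1.5358; 3.7397 -1.5011]
AᵀP(A−BK) = [3.2993 -1.0738; -1.0738 1.3080]
P' = Q + AᵀP(A−BK) = [3.5493 -1.0738; -1.0738 5.3080]
tr(P') = 8.8574

0.2603 0.5011 0.1106 -0.4620


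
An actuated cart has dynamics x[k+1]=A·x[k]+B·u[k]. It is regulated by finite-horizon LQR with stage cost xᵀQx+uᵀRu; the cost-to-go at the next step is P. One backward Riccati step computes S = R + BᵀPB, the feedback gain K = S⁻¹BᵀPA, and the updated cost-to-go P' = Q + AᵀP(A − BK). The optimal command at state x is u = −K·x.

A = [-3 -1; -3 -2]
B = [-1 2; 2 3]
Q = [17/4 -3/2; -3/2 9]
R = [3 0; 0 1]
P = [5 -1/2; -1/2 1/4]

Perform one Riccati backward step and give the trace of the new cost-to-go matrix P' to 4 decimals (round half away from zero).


BᵀP = [-6.0000 1.0000; 8.5000 -0.2500]
S = R + BᵀPB = [3 0; 0 1] + [8.0000 -9.0000; -9.0000 16.2500] = [11.0000 -9.0000; -9.0000 17.2500]
BᵀPA = [15.0000 4.0000; -24.7500 -8.0000]
K = S⁻¹·BᵀPA = [0.3310 -0.0276; -1.2621 -0.4782]
A−BK = [-0.1448 -0.0713; 0.1241 -0.5103]
AᵀP(A−BK) = [2.0483 0.5793; 0.5793 0.2851]
P' = Q + AᵀP(A−BK) = [6.2983 -0.9207; -0.9207 9.2851]
tr(P') = 15.5833

15.5833


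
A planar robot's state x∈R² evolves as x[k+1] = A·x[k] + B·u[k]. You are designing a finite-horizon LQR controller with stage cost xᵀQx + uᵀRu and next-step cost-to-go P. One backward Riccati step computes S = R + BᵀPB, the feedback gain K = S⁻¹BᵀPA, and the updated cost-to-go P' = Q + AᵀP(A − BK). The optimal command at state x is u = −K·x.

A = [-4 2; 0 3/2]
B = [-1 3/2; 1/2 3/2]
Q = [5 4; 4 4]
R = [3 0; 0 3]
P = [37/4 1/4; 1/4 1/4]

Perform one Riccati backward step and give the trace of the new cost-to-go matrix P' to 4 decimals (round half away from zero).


26.3756

BᵀP = [-9.1250 -0.1250; 14.2500 0.7500]
S = R + BᵀPB = [3 0; 0 3] + [9.0625 -13.8750; -13.8750 22.5000] = [12.0625 -13.8750; -13.8750 25.5000]
BᵀPA = [36.5000 -18.4375; -57.0000 29.6250]
K = S⁻¹·BᵀPA = [1.2155 -0.5136; -1.5739 0.8823]
A−BK = [-0.4236 0.1629; 1.7532 0.4334]
AᵀP(A−BK) = [13.9210 -6.4619; -6.4619 3.4546]
P' = Q + AᵀP(A−BK) = [18.9210 -2.4619; -2.4619 7.4546]
tr(P') = 26.3756


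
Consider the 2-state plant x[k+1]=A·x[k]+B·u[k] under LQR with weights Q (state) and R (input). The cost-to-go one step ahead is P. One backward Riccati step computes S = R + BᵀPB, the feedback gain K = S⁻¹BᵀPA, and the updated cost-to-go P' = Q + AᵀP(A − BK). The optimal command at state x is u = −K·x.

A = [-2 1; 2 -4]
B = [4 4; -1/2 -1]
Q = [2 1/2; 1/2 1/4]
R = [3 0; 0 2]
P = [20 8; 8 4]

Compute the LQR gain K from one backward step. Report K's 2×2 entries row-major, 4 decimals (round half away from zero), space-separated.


0.0056 -0.3978 -0.3417 0.2633

BᵀP = [76.0000 30.0000; 72.0000 28.0000]
S = R + BᵀPB = [3 0; 0 2] + [289.0000 274.0000; 274.0000 260.0000] = [292.0000 274.0000; 274.0000 262.0000]
BᵀPA = [-92.0000 -44.0000; -88.0000 -40.0000]
K = S⁻¹·BᵀPA = [0.0056 -0.3978; -0.3417 0.2633]
A−BK = [-0.6555 1.5378; 1.6611 -3.9356]
AᵀP(A−BK) = [2.4426 -5.4230; -5.4230 13.0308]
P' = Q + AᵀP(A−BK) = [4.4426 -4.9230; -4.9230 13.2808]
tr(P') = 17.7234


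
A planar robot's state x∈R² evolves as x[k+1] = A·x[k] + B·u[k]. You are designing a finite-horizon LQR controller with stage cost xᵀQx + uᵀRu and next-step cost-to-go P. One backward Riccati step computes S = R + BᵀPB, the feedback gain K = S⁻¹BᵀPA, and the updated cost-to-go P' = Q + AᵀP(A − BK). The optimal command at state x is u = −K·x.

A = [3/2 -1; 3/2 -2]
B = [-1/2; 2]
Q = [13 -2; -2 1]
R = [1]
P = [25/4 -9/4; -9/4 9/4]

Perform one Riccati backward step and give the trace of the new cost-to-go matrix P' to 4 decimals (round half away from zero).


BᵀP = [-7.6250 5.6250]
S = R + BᵀPB = [1] + [15.0625] = [16.0625]
BᵀPA = [-3.0000 -3.6250]
K = S⁻¹·BᵀPA = [-0.1868 -0.2257]
A−BK = [1.4066 -1.1128; 1.8735 -1.5486]
AᵀP(A−BK) = [8.4397 -6.6770; -6.6770 5.4319]
P' = Q + AᵀP(A−BK) = [21.4397 -8.6770; -8.6770 6.4319]
tr(P') = 27.8716

27.8716


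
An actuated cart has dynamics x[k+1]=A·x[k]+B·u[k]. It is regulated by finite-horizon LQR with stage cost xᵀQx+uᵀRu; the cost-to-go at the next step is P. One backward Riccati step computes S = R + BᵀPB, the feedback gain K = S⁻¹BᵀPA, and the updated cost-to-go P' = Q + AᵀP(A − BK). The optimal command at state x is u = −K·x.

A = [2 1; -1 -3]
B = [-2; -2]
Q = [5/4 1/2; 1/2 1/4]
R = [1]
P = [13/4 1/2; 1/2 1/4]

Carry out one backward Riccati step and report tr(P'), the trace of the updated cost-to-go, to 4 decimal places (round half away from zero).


5.1842

BᵀP = [-7.5000 -1.5000]
S = R + BᵀPB = [1] + [18.0000] = [19.0000]
BᵀPA = [-13.5000 -3.0000]
K = S⁻¹·BᵀPA = [-0.7105 -0.1579]
A−BK = [0.5789 0.6842; -2.4211 -3.3158]
AᵀP(A−BK) = [1.6579 1.6184; 1.6184 2.0263]
P' = Q + AᵀP(A−BK) = [2.9079 2.1184; 2.1184 2.2763]
tr(P') = 5.1842


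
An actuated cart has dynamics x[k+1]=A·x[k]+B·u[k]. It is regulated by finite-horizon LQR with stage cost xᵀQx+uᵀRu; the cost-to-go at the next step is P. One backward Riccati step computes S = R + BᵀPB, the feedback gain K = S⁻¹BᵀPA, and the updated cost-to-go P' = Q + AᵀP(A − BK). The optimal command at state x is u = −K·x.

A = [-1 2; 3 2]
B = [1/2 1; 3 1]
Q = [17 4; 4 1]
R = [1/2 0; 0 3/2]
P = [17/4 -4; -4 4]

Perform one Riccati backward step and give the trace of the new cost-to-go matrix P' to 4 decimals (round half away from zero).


BᵀP = [-9.8750 10.0000; 0.2500 0.0000]
S = R + BᵀPB = [1/2 0; 0 3/2] + [25.0625 0.1250; 0.1250 0.2500] = [25.5625 0.1250; 0.1250 1.7500]
BᵀPA = [39.8750 0.2500; -0.2500 0.5000]
K = S⁻¹·BᵀPA = [1.5611 0.0084; -0.2544 0.2851]
A−BK = [-1.5262 1.7107; -1.4291 1.6897]
AᵀP(A−BK) = [1.9357 -0.7631; -0.7631 0.8553]
P' = Q + AᵀP(A−BK) = [18.9357 3.2369; 3.2369 1.8553]
tr(P') = 20.7911

20.7911


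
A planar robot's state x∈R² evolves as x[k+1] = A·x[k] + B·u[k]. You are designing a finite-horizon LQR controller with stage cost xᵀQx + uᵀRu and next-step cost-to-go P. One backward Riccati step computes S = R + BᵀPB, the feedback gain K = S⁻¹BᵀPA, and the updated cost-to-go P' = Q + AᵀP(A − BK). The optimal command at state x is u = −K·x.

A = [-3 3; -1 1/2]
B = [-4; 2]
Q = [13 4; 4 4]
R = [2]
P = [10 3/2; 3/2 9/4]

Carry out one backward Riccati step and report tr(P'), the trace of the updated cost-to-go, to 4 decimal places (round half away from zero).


42.2628

BᵀP = [-37.0000 -1.5000]
S = R + BᵀPB = [2] + [145.0000] = [147.0000]
BᵀPA = [112.5000 -111.7500]
K = S⁻¹·BᵀPA = [0.7653 -0.7602]
A−BK = [0.0612 -0.0408; -2.5306 2.0204]
AᵀP(A−BK) = [15.1531 -12.3520; -12.3520 10.1097]
P' = Q + AᵀP(A−BK) = [28.1531 -8.3520; -8.3520 14.1097]
tr(P') = 42.2628


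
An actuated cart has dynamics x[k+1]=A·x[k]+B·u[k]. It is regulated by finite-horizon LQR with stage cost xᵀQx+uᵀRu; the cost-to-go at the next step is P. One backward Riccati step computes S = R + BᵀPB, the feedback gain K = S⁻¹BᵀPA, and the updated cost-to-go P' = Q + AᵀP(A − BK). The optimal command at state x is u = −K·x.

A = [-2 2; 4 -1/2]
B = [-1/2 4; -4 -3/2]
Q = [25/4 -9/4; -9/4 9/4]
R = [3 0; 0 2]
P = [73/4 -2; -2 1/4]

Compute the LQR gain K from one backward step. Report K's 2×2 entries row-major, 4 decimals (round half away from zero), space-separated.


BᵀP = [-1.1250 0.0000; 76.0000 -8.3750]
S = R + BᵀPB = [3 0; 0 2] + [0.5625 -4.5000; -4.5000 316.5625] = [3.5625 -4.5000; -4.5000 318.5625]
BᵀPA = [2.2500 -2.2500; -185.5000 156.1875]
K = S⁻¹·BᵀPA = [-0.1059 -0.0125; -0.5838 0.4901]
A−BK = [0.2823 0.0333; 2.7009 0.1852]
AᵀP(A−BK) = [0.9435 -0.5561; -0.5561 0.4850]
P' = Q + AᵀP(A−BK) = [7.1935 -2.8061; -2.8061 2.7350]
tr(P') = 9.9286

-0.1059 -0.0125 -0.5838 0.4901


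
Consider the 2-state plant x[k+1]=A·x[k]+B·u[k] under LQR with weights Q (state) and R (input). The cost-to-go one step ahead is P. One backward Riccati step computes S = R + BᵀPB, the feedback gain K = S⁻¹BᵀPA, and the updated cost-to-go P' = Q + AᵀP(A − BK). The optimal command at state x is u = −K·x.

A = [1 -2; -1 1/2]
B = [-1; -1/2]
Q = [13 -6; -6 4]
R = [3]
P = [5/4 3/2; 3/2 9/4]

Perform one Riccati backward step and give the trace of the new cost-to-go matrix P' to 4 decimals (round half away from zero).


BᵀP = [-2.0000 -2.6250]
S = R + BᵀPB = [3] + [3.3125] = [6.3125]
BᵀPA = [0.6250 2.6875]
K = S⁻¹·BᵀPA = [0.0990 0.4257]
A−BK = [1.0990 -1.5743; -0.9505 0.7129]
AᵀP(A−BK) = [0.4381 -0.1411; -0.1411 1.4183]
P' = Q + AᵀP(A−BK) = [13.4381 -6.1411; -6.1411 5.4183]
tr(P') = 18.8564

18.8564


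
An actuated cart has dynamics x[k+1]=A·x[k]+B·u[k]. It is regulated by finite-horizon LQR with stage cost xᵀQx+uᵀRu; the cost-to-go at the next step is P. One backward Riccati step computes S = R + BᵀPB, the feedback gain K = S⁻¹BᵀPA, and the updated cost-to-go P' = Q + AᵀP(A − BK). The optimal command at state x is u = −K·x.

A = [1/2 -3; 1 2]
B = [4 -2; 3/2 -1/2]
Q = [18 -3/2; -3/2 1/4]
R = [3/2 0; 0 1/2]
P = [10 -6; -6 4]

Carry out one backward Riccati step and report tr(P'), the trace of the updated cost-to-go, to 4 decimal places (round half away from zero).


25.1479

BᵀP = [31.0000 -18.0000; -17.0000 10.0000]
S = R + BᵀPB = [3/2 0; 0 1/2] + [97.0000 -53.0000; -53.0000 29.0000] = [98.5000 -53.0000; -53.0000 29.5000]
BᵀPA = [-2.5000 -129.0000; 1.5000 71.0000]
K = S⁻¹·BᵀPA = [0.0594 -0.4393; 0.1576 1.6176]
A−BK = [0.5775 1.9922; 0.9897 3.4677]
AᵀP(A−BK) = [0.4121 1.4755; 1.4755 6.4858]
P' = Q + AᵀP(A−BK) = [18.4121 -0.0245; -0.0245 6.7358]
tr(P') = 25.1479


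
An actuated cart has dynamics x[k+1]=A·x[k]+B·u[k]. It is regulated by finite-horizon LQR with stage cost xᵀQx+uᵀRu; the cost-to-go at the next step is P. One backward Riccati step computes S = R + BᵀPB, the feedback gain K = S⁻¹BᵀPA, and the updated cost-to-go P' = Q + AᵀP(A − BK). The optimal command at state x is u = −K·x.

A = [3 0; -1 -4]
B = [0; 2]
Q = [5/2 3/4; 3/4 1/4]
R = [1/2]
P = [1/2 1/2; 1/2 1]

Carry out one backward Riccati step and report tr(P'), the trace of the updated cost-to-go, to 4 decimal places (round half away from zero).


BᵀP = [1.0000 2.0000]
S = R + BᵀPB = [1/2] + [4.0000] = [4.5000]
BᵀPA = [1.0000 -8.0000]
K = S⁻¹·BᵀPA = [0.2222 -1.7778]
A−BK = [3.0000 0.0000; -1.4444 -0.4444]
AᵀP(A−BK) = [2.2778 -0.2222; -0.2222 1.7778]
P' = Q + AᵀP(A−BK) = [4.7778 0.5278; 0.5278 2.0278]
tr(P') = 6.8056

6.8056


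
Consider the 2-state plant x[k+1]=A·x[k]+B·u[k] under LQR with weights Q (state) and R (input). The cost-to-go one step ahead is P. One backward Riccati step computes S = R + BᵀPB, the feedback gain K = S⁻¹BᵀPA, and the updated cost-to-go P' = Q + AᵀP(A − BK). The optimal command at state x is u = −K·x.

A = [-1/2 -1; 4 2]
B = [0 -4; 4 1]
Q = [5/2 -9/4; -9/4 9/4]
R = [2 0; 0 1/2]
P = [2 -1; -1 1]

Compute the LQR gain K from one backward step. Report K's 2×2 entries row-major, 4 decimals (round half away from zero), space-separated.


BᵀP = [-4.0000 4.0000; -9.0000 5.0000]
S = R + BᵀPB = [2 0; 0 1/2] + [16.0000 20.0000; 20.0000 41.0000] = [18.0000 20.0000; 20.0000 41.5000]
BᵀPA = [18.0000 12.0000; 24.5000 19.0000]
K = S⁻¹·BᵀPA = [0.7406 0.3401; 0.2334 0.2939]
A−BK = [0.4337 0.1758; 0.8040 0.3458]
AᵀP(A−BK) = [1.4496 0.6772; 0.6772 0.3343]
P' = Q + AᵀP(A−BK) = [3.9496 -1.5728; -1.5728 2.5843]
tr(P') = 6.5339

0.7406 0.3401 0.2334 0.2939


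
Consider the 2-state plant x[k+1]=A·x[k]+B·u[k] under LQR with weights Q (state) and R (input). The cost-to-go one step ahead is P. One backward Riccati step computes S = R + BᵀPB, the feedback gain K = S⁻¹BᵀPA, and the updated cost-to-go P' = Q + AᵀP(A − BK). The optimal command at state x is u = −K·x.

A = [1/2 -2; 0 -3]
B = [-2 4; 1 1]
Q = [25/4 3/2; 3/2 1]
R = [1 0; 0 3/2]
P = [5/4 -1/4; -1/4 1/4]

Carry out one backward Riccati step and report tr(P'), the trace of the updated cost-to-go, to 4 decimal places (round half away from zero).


8.7189

BᵀP = [-2.7500 0.7500; 4.7500 -0.7500]
S = R + BᵀPB = [1 0; 0 3/2] + [6.2500 -10.2500; -10.2500 18.2500] = [7.2500 -10.2500; -10.2500 19.7500]
BᵀPA = [-1.3750 3.2500; 2.3750 -7.2500]
K = S⁻¹·BᵀPA = [-0.0738 -0.2656; 0.0820 -0.5049]
A−BK = [0.0246 -0.5115; -0.0082 -2.2295]
AᵀP(A−BK) = [0.0164 -0.0410; -0.0410 1.4525]
P' = Q + AᵀP(A−BK) = [6.2664 1.4590; 1.4590 2.4525]
tr(P') = 8.7189


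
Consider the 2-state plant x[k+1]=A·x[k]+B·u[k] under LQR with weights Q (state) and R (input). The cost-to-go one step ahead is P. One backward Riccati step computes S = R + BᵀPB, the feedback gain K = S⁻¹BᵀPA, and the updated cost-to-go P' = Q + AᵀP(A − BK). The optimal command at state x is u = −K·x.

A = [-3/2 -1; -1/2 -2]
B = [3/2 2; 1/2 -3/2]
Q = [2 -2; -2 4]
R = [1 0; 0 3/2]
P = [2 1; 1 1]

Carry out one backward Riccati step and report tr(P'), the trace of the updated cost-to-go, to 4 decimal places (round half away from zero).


8.9027

BᵀP = [3.5000 2.0000; 2.5000 0.5000]
S = R + BᵀPB = [1 0; 0 3/2] + [6.2500 4.0000; 4.0000 4.2500] = [7.2500 4.0000; 4.0000 5.7500]
BᵀPA = [-6.2500 -7.5000; -4.0000 -3.5000]
K = S⁻¹·BᵀPA = [-0.7762 -1.1338; -0.1557 0.1800]
A−BK = [-0.0243 0.3406; -0.3455 -1.1630]
AᵀP(A−BK) = [0.7762 1.1338; 1.1338 2.1265]
P' = Q + AᵀP(A−BK) = [2.7762 -0.8662; -0.8662 6.1265]
tr(P') = 8.9027


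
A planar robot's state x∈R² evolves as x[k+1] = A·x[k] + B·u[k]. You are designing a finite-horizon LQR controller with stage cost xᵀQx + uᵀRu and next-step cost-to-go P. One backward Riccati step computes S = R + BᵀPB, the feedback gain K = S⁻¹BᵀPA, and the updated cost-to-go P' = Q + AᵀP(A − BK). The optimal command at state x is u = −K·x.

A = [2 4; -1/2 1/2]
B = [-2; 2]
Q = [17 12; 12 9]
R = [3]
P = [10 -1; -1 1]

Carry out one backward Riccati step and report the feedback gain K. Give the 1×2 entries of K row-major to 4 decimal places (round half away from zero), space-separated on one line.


-0.8364 -1.5636

BᵀP = [-22.0000 4.0000]
S = R + BᵀPB = [3] + [52.0000] = [55.0000]
BᵀPA = [-46.0000 -86.0000]
K = S⁻¹·BᵀPA = [-0.8364 -1.5636]
A−BK = [0.3273 0.8727; 1.1727 3.6273]
AᵀP(A−BK) = [3.7773 8.8227; 8.8227 21.7773]
P' = Q + AᵀP(A−BK) = [20.7773 20.8227; 20.8227 30.7773]
tr(P') = 51.5545


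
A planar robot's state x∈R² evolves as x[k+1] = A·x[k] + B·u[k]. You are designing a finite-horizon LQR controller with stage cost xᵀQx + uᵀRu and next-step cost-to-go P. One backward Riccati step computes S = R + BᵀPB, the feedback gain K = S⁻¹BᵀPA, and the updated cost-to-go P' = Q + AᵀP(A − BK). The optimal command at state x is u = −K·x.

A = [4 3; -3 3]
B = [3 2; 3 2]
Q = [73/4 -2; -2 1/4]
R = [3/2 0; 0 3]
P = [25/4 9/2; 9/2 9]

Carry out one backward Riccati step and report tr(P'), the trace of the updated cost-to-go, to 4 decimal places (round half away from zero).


BᵀP = [32.2500 40.5000; 21.5000 27.0000]
S = R + BᵀPB = [3/2 0; 0 3] + [218.2500 145.5000; 145.5000 97.0000] = [219.7500 145.5000; 145.5000 100.0000]
BᵀPA = [7.5000 218.2500; 5.0000 145.5000]
K = S⁻¹·BᵀPA = [0.0280 0.8136; 0.0093 0.2712]
A−BK = [3.8975 0.0168; -3.1025 0.0168]
AᵀP(A−BK) = [72.7437 0.0419; 0.0419 1.2204]
P' = Q + AᵀP(A−BK) = [90.9937 -1.9581; -1.9581 1.4704]
tr(P') = 92.4641

92.4641


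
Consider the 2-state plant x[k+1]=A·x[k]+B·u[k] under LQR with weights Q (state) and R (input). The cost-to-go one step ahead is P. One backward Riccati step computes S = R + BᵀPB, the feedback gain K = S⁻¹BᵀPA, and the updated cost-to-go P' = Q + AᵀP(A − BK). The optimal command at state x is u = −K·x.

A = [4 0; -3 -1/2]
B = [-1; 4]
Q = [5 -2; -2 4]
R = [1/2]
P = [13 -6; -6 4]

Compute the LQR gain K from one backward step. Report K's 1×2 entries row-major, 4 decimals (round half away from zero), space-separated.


BᵀP = [-37.0000 22.0000]
S = R + BᵀPB = [1/2] + [125.0000] = [125.5000]
BᵀPA = [-214.0000 -11.0000]
K = S⁻¹·BᵀPA = [-1.7052 -0.0876]
A−BK = [2.2948 -0.0876; 3.8207 -0.1494]
AᵀP(A−BK) = [23.0916 -0.7570; -0.7570 0.0359]
P' = Q + AᵀP(A−BK) = [28.0916 -2.7570; -2.7570 4.0359]
tr(P') = 32.1275

-1.7052 -0.0876


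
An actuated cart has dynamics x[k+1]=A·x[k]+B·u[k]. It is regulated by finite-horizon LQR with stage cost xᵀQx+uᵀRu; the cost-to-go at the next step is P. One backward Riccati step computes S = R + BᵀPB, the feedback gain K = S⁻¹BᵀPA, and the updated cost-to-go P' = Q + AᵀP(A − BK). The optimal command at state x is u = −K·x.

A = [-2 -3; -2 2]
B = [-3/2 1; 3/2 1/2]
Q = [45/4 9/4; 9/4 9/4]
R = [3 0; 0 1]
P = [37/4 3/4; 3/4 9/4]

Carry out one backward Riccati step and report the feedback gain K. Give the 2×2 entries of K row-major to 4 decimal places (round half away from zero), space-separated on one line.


BᵀP = [-12.7500 2.2500; 9.6250 1.8750]
S = R + BᵀPB = [3 0; 0 1] + [22.5000 -11.6250; -11.6250 10.5625] = [25.5000 -11.6250; -11.6250 11.5625]
BᵀPA = [21.0000 42.7500; -23.0000 -25.1250]
K = S⁻¹·BᵀPA = [-0.1538 1.2662; -2.1438 -0.8999]
A−BK = [-0.0869 -0.2008; -0.6974 0.5506]
AᵀP(A−BK) = [5.9219 0.7115; 0.7115 6.5090]
P' = Q + AᵀP(A−BK) = [17.1719 2.9615; 2.9615 8.7590]
tr(P') = 25.9309

-0.1538 1.2662 -2.1438 -0.8999


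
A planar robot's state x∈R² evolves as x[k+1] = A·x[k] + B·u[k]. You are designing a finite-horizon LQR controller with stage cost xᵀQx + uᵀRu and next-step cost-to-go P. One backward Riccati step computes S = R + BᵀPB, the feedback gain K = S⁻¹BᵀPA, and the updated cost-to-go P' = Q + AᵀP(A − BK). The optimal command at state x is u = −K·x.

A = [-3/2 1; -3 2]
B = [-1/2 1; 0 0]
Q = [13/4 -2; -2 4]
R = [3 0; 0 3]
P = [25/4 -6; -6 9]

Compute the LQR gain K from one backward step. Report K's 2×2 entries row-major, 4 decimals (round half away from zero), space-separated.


BᵀP = [-3.1250 3.0000; 6.2500 -6.0000]
S = R + BᵀPB = [3 0; 0 3] + [1.5625 -3.1250; -3.1250 6.2500] = [4.5625 -3.1250; -3.1250 9.2500]
BᵀPA = [-4.3125 2.8750; 8.6250 -5.7500]
K = S⁻¹·BᵀPA = [-0.3988 0.2659; 0.7977 -0.5318]
A−BK = [-2.4971 1.6647; -3.0000 2.0000]
AᵀP(A−BK) = [32.4624 -21.6416; -21.6416 14.4277]
P' = Q + AᵀP(A−BK) = [35.7124 -23.6416; -23.6416 18.4277]
tr(P') = 54.1402

-0.3988 0.2659 0.7977 -0.5318


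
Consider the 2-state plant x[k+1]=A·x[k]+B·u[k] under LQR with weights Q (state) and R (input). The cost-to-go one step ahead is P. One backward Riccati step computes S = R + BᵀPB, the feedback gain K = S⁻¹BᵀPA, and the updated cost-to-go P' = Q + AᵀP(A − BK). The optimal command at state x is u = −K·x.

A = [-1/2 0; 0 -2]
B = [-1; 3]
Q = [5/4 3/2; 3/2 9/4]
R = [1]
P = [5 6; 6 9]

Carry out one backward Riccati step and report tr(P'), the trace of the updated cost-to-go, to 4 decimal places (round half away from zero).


BᵀP = [13.0000 21.0000]
S = R + BᵀPB = [1] + [50.0000] = [51.0000]
BᵀPA = [-6.5000 -42.0000]
K = S⁻¹·BᵀPA = [-0.1275 -0.8235]
A−BK = [-0.6275 -0.8235; 0.3824 0.4706]
AᵀP(A−BK) = [0.4216 0.6471; 0.6471 1.4118]
P' = Q + AᵀP(A−BK) = [1.6716 2.1471; 2.1471 3.6618]
tr(P') = 5.3333

5.3333


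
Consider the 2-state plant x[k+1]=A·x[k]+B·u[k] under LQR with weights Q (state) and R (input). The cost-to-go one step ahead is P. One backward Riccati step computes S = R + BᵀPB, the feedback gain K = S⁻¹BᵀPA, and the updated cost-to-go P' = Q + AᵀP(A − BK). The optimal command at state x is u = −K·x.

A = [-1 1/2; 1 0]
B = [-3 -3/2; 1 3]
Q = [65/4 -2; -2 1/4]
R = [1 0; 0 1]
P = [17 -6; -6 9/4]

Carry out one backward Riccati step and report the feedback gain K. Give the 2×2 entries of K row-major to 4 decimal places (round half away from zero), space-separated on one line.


BᵀP = [-57.0000 20.2500; -43.5000 15.7500]
S = R + BᵀPB = [1 0; 0 1] + [191.2500 146.2500; 146.2500 112.5000] = [192.2500 146.2500; 146.2500 113.5000]
BᵀPA = [77.2500 -28.5000; 59.2500 -21.7500]
K = S⁻¹·BᵀPA = [0.2378 -0.1248; 0.2156 -0.0309]
A−BK = [0.0368 0.0794; 0.1153 0.2174]
AᵀP(A−BK) = [0.1051 -0.0332; -0.0332 0.0229]
P' = Q + AᵀP(A−BK) = [16.3551 -2.0332; -2.0332 0.2729]
tr(P') = 16.6280

0.2378 -0.1248 0.2156 -0.0309


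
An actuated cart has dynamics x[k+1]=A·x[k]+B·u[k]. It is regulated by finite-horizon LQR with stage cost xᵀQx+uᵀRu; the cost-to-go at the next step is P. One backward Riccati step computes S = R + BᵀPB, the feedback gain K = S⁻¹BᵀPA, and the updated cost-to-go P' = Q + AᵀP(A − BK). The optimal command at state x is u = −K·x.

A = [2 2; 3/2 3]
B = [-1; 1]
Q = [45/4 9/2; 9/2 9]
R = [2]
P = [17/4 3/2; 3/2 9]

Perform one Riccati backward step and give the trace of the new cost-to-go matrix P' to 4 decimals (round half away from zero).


156.2092

BᵀP = [-2.7500 7.5000]
S = R + BᵀPB = [2] + [10.2500] = [12.2500]
BᵀPA = [5.7500 17.0000]
K = S⁻¹·BᵀPA = [0.4694 1.3878]
A−BK = [2.4694 3.3878; 1.0306 1.6122]
AᵀP(A−BK) = [43.5510 63.0204; 63.0204 92.4082]
P' = Q + AᵀP(A−BK) = [54.8010 67.5204; 67.5204 101.4082]
tr(P') = 156.2092


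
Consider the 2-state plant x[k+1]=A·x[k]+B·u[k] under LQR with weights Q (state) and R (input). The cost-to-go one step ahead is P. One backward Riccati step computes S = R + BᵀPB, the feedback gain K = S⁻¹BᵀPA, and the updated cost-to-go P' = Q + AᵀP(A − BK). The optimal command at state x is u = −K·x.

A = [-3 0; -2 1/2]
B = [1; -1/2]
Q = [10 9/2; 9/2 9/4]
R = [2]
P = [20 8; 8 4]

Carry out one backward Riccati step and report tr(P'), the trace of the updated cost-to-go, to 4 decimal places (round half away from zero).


BᵀP = [16.0000 6.0000]
S = R + BᵀPB = [2] + [13.0000] = [15.0000]
BᵀPA = [-60.0000 3.0000]
K = S⁻¹·BᵀPA = [-4.0000 0.2000]
A−BK = [1.0000 -0.2000; -4.0000 0.6000]
AᵀP(A−BK) = [52.0000 -4.0000; -4.0000 0.4000]
P' = Q + AᵀP(A−BK) = [62.0000 0.5000; 0.5000 2.6500]
tr(P') = 64.6500

64.6500


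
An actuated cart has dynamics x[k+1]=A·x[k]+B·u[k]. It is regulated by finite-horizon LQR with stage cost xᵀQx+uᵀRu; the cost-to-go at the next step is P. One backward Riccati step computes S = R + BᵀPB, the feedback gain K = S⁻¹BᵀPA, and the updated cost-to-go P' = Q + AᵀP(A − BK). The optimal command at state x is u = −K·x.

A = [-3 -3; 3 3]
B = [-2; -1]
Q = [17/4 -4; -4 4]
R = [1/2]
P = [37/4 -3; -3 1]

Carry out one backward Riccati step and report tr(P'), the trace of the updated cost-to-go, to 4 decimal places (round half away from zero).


BᵀP = [-15.5000 5.0000]
S = R + BᵀPB = [1/2] + [26.0000] = [26.5000]
BᵀPA = [61.5000 61.5000]
K = S⁻¹·BᵀPA = [2.3208 2.3208]
A−BK = [1.6415 1.6415; 5.3208 5.3208]
AᵀP(A−BK) = [3.5236 3.5236; 3.5236 3.5236]
P' = Q + AᵀP(A−BK) = [7.7736 -0.4764; -0.4764 7.5236]
tr(P') = 15.2972

15.2972


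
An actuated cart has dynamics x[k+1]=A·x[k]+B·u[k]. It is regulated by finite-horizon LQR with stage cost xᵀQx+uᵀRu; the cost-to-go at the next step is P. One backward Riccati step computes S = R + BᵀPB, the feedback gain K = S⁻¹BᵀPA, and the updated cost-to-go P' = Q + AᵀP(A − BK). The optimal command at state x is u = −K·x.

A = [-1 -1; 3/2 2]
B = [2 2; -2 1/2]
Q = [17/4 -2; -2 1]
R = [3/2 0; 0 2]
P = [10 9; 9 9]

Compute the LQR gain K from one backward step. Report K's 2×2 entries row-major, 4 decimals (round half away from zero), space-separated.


BᵀP = [2.0000 0.0000; 24.5000 22.5000]
S = R + BᵀPB = [3/2 0; 0 2] + [4.0000 4.0000; 4.0000 60.2500] = [5.5000 4.0000; 4.0000 62.2500]
BᵀPA = [-2.0000 -2.0000; 9.2500 20.5000]
K = S⁻¹·BᵀPA = [-0.4948 -0.6327; 0.1804 0.3700]
A−BK = [-0.3711 -0.4745; 0.4201 0.5496]
AᵀP(A−BK) = [0.5917 0.8123; 0.8123 1.1501]
P' = Q + AᵀP(A−BK) = [4.8417 -1.1877; -1.1877 2.1501]
tr(P') = 6.9919

-0.4948 -0.6327 0.1804 0.3700


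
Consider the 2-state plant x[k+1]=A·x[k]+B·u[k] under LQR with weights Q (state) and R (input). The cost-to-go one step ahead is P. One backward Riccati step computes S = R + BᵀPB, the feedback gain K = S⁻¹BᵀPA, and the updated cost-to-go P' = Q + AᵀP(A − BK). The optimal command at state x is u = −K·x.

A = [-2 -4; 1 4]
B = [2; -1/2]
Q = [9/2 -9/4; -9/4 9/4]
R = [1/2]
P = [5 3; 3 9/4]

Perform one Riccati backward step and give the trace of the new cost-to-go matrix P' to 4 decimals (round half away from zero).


13.2811

BᵀP = [8.5000 4.8750]
S = R + BᵀPB = [1/2] + [14.5625] = [15.0625]
BᵀPA = [-12.1250 -14.5000]
K = S⁻¹·BᵀPA = [-0.8050 -0.9627]
A−BK = [-0.3900 -2.0747; 0.5975 3.5187]
AᵀP(A−BK) = [0.4896 1.3278; 1.3278 6.0415]
P' = Q + AᵀP(A−BK) = [4.9896 -0.9222; -0.9222 8.2915]
tr(P') = 13.2811


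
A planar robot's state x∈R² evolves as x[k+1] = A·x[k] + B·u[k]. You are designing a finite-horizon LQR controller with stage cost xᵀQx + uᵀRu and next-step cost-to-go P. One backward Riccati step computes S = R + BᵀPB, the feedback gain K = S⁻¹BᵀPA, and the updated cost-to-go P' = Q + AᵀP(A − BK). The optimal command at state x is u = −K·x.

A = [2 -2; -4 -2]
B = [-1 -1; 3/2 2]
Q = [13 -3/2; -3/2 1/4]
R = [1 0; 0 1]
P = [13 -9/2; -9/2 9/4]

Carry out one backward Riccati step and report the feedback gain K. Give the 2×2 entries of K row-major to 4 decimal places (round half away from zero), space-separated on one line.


-0.9490 0.6784 -1.1295 0.0468

BᵀP = [-19.7500 7.8750; -22.0000 9.0000]
S = R + BᵀPB = [1 0; 0 1] + [31.5625 35.5000; 35.5000 40.0000] = [32.5625 35.5000; 35.5000 41.0000]
BᵀPA = [-71.0000 23.7500; -80.0000 26.0000]
K = S⁻¹·BᵀPA = [-0.9490 0.6784; -1.1295 0.0468]
A−BK = [-0.0785 -1.2749; -0.3175 -3.1111]
AᵀP(A−BK) = [2.2590 -0.0936; -0.0936 7.6725]
P' = Q + AᵀP(A−BK) = [15.2590 -1.5936; -1.5936 7.9225]
tr(P') = 23.1815


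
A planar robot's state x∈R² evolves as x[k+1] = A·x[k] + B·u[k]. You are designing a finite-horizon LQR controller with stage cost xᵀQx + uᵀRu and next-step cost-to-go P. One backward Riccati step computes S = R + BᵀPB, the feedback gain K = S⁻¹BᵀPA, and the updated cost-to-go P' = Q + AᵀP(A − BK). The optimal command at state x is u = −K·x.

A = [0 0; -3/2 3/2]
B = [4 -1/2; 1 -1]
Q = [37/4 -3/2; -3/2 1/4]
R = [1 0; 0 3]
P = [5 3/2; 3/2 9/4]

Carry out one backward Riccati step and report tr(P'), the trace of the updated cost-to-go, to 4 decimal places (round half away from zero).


14.4489

BᵀP = [21.5000 8.2500; -4.0000 -3.0000]
S = R + BᵀPB = [1 0; 0 3] + [94.2500 -19.0000; -19.0000 5.0000] = [95.2500 -19.0000; -19.0000 8.0000]
BᵀPA = [-12.3750 12.3750; 4.5000 -4.5000]
K = S⁻¹·BᵀPA = [-0.0337 0.0337; 0.4825 -0.4825]
A−BK = [0.3759 -0.3759; -0.9838 0.9838]
AᵀP(A−BK) = [2.4744 -2.4744; -2.4744 2.4744]
P' = Q + AᵀP(A−BK) = [11.7244 -3.9744; -3.9744 2.7244]
tr(P') = 14.4489


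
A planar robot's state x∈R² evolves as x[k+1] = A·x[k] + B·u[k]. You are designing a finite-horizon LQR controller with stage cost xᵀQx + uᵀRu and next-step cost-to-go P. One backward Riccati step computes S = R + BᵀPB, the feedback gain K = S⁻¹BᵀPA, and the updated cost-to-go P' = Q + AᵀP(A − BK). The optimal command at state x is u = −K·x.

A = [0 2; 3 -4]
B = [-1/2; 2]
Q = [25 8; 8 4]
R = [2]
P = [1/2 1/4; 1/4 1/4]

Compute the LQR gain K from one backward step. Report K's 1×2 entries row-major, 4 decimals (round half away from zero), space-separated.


0.4286 -0.3810

BᵀP = [0.2500 0.3750]
S = R + BᵀPB = [2] + [0.6250] = [2.6250]
BᵀPA = [1.1250 -1.0000]
K = S⁻¹·BᵀPA = [0.4286 -0.3810]
A−BK = [0.2143 1.8095; 2.1429 -3.2381]
AᵀP(A−BK) = [1.7679 -1.0714; -1.0714 1.6190]
P' = Q + AᵀP(A−BK) = [26.7679 6.9286; 6.9286 5.6190]
tr(P') = 32.3869


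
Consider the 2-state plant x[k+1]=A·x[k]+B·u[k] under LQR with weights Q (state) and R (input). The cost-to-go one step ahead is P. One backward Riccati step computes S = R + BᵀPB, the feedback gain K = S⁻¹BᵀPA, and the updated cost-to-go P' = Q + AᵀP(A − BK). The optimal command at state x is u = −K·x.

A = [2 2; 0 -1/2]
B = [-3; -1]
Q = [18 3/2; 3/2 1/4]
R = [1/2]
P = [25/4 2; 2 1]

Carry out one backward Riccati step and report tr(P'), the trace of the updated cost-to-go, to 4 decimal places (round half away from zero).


19.1057

BᵀP = [-20.7500 -7.0000]
S = R + BᵀPB = [1/2] + [69.2500] = [69.7500]
BᵀPA = [-41.5000 -38.0000]
K = S⁻¹·BᵀPA = [-0.5950 -0.5448]
A−BK = [0.2151 0.3656; -0.5950 -1.0448]
AᵀP(A−BK) = [0.3082 0.3907; 0.3907 0.5475]
P' = Q + AᵀP(A−BK) = [18.3082 1.8907; 1.8907 0.7975]
tr(P') = 19.1057


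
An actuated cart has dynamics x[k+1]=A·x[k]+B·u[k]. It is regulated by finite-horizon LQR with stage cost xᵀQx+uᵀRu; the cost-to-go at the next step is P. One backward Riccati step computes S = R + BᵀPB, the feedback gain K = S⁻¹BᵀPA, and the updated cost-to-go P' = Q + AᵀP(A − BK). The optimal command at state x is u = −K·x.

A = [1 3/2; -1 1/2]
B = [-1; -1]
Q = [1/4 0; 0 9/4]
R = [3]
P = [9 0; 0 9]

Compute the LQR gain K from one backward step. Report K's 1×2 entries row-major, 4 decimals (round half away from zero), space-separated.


BᵀP = [-9.0000 -9.0000]
S = R + BᵀPB = [3] + [18.0000] = [21.0000]
BᵀPA = [0.0000 -18.0000]
K = S⁻¹·BᵀPA = [0.0000 -0.8571]
A−BK = [1.0000 0.6429; -1.0000 -0.3571]
AᵀP(A−BK) = [18.0000 9.0000; 9.0000 7.0714]
P' = Q + AᵀP(A−BK) = [18.2500 9.0000; 9.0000 9.3214]
tr(P') = 27.5714

0.0000 -0.8571


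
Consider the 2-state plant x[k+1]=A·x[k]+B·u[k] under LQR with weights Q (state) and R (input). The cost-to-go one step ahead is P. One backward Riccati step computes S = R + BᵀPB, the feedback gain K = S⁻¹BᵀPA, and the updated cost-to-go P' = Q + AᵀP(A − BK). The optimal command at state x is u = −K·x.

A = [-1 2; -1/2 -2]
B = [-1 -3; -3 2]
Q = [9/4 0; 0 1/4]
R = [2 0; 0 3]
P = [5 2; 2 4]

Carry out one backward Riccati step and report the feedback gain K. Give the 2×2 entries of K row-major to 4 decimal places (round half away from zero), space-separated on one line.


0.3080 0.1701 0.2115 -0.6713

BᵀP = [-11.0000 -14.0000; -11.0000 2.0000]
S = R + BᵀPB = [2 0; 0 3] + [53.0000 5.0000; 5.0000 37.0000] = [55.0000 5.0000; 5.0000 40.0000]
BᵀPA = [18.0000 6.0000; 10.0000 -26.0000]
K = S⁻¹·BᵀPA = [0.3080 0.1701; 0.2115 -0.6713]
A−BK = [-0.0575 0.1563; 0.0011 -0.1471]
AᵀP(A−BK) = [0.3402 -0.3494; -0.3494 1.5264]
P' = Q + AᵀP(A−BK) = [2.5902 -0.3494; -0.3494 1.7764]
tr(P') = 4.3667


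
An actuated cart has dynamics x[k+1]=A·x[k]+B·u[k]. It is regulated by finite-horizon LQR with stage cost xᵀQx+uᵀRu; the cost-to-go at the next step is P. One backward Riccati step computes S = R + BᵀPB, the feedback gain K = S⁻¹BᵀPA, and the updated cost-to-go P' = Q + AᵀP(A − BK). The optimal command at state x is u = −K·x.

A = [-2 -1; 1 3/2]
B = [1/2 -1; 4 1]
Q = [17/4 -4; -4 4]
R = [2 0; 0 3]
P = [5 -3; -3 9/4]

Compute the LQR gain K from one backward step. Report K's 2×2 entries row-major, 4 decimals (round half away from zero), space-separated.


BᵀP = [-9.5000 7.5000; -8.0000 5.2500]
S = R + BᵀPB = [2 0; 0 3] + [25.2500 17.0000; 17.0000 13.2500] = [27.2500 17.0000; 17.0000 16.2500]
BᵀPA = [26.5000 20.7500; 21.2500 15.8750]
K = S⁻¹·BᵀPA = [0.4510 0.4376; 0.8358 0.5191]
A−BK = [-1.3897 -0.6997; -1.6400 -0.7696]
AᵀP(A−BK) = [4.5360 2.7471; 2.7471 1.7411]
P' = Q + AᵀP(A−BK) = [8.7860 -1.2529; -1.2529 5.7411]
tr(P') = 14.5270

0.4510 0.4376 0.8358 0.5191


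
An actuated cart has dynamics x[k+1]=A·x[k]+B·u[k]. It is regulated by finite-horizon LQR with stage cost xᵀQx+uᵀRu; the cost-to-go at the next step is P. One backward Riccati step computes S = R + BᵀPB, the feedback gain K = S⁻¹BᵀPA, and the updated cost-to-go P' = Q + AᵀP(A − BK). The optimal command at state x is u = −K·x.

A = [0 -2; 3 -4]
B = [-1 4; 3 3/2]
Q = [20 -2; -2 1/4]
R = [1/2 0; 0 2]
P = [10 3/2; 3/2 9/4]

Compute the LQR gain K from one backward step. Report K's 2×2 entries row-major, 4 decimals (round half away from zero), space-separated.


0.8657 -0.9342 0.2181 -0.7305

BᵀP = [-5.5000 5.2500; 42.2500 9.3750]
S = R + BᵀPB = [1/2 0; 0 2] + [21.2500 -14.1250; -14.1250 183.0625] = [21.7500 -14.1250; -14.1250 185.0625]
BᵀPA = [15.7500 -10.0000; 28.1250 -122.0000]
K = S⁻¹·BᵀPA = [0.8657 -0.9342; 0.2181 -0.7305]
A−BK = [-0.0065 -0.0120; 0.0757 -0.1016]
AᵀP(A−BK) = [0.4817 -0.7399; -0.7399 1.5321]
P' = Q + AᵀP(A−BK) = [20.4817 -2.7399; -2.7399 1.7821]
tr(P') = 22.2638


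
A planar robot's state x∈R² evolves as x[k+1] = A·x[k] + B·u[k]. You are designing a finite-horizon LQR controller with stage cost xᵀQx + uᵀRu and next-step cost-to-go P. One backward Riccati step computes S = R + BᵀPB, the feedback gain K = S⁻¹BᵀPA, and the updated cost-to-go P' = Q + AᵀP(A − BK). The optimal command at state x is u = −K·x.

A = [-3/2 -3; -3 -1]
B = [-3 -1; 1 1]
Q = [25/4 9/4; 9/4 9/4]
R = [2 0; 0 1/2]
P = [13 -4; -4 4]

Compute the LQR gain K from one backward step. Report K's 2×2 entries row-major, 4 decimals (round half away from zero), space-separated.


BᵀP = [-43.0000 16.0000; -17.0000 8.0000]
S = R + BᵀPB = [2 0; 0 1/2] + [145.0000 59.0000; 59.0000 25.0000] = [147.0000 59.0000; 59.0000 25.5000]
BᵀPA = [16.5000 113.0000; 1.5000 43.0000]
K = S⁻¹·BᵀPA = [1.2421 1.2879; -2.8150 -1.2935]
A−BK = [-0.5888 -0.4299; -1.4271 -0.9944]
AᵀP(A−BK) = [12.9785 9.1907; 9.1907 7.0916]
P' = Q + AᵀP(A−BK) = [19.2285 11.4407; 11.4407 9.3416]
tr(P') = 28.5701

1.2421 1.2879 -2.8150 -1.2935
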